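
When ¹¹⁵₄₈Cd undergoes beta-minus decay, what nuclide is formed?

In-115

Beta-minus decay: mass number changes by +0, atomic number by +1.
A: 115 = 115; Z: 48 + 1 = 49.
Z = 49 is indium, so the daughter is ¹¹⁵₄₉In.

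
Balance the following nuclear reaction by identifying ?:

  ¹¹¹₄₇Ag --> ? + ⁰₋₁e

Cd-111

Conserve mass number: 111 = A + 0, so A = 111.
Conserve atomic number: 47 = Z − 1, so Z = 48.
Z = 48 is cadmium, so the species is ¹¹¹₄₈Cd.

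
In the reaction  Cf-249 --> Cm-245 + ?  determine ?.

alpha particle

Conserve mass number: 249 = 245 + A, so A = 4.
Conserve atomic number: 98 = 96 + Z, so Z = 2.
A = 4 and Z = 2 is He-4 — an alpha particle.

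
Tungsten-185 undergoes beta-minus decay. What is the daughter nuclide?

Re-185

Beta-minus decay: mass number changes by +0, atomic number by +1.
A: 185 = 185; Z: 74 + 1 = 75.
Z = 75 is rhenium, so the daughter is rhenium-185.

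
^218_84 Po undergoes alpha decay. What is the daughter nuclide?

Alpha decay: mass number changes by -4, atomic number by -2.
A: 218 − 4 = 214; Z: 84 − 2 = 82.
Z = 82 is lead, so the daughter is ^214_82 Pb.

Pb-214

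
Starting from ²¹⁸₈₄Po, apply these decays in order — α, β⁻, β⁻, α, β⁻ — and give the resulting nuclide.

Bi-210

Start: (A, Z) = (218, 84).
After α: (214, 82).
After β⁻: (214, 83).
After β⁻: (214, 84).
After α: (210, 82).
After β⁻: (210, 83).
Z = 83 is bismuth.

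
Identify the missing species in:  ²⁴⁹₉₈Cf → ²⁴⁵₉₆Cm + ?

Conserve mass number: 249 = 245 + A, so A = 4.
Conserve atomic number: 98 = 96 + Z, so Z = 2.
A = 4 and Z = 2 is ⁴₂He — an alpha particle.

alpha particle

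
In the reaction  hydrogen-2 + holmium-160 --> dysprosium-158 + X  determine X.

alpha particle

Conserve mass number: 2 + 160 = 158 + A, so A = 4.
Conserve atomic number: 1 + 67 = 66 + Z, so Z = 2.
A = 4 and Z = 2 is helium-4 — an alpha particle.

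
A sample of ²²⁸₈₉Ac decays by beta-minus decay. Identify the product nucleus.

Beta-minus decay: mass number changes by +0, atomic number by +1.
A: 228 = 228; Z: 89 + 1 = 90.
Z = 90 is thorium, so the daughter is ²²⁸₉₀Th.

Th-228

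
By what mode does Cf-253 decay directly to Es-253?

ΔA = 253 − 253 = 0; ΔZ = 99 − 98 = +1.
A is unchanged and Z rises by 1 — a neutron has become a proton (β⁻ decay).

beta-minus decay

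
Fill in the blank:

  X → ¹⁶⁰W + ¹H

Conserve mass number: A = 160 + 1, so A = 161.
Conserve atomic number: Z = 74 + 1, so Z = 75.
Z = 75 is rhenium, so the species is ¹⁶¹Re.

Re-161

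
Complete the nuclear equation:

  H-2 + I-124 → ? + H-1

I-125

Conserve mass number: 2 + 124 = A + 1, so A = 125.
Conserve atomic number: 1 + 53 = Z + 1, so Z = 53.
Z = 53 is iodine, so the species is I-125.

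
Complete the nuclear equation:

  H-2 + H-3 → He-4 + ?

neutron

Conserve mass number: 2 + 3 = 4 + A, so A = 1.
Conserve atomic number: 1 + 1 = 2 + Z, so Z = 0.
A = 1 and Z = 0 is n — a neutron.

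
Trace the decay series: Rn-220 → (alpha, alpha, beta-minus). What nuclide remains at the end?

Bi-212

Start: (A, Z) = (220, 86).
After α: (216, 84).
After α: (212, 82).
After β⁻: (212, 83).
Z = 83 is bismuth.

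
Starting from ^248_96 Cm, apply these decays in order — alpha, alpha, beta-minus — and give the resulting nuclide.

Start: (A, Z) = (248, 96).
After α: (244, 94).
After α: (240, 92).
After β⁻: (240, 93).
Z = 93 is neptunium.

Np-240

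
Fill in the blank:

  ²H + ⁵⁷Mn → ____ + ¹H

Mn-58

Conserve mass number: 2 + 57 = A + 1, so A = 58.
Conserve atomic number: 1 + 25 = Z + 1, so Z = 25.
Z = 25 is manganese, so the species is ⁵⁸Mn.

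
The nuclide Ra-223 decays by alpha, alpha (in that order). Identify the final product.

Po-215

Start: (A, Z) = (223, 88).
After α: (219, 86).
After α: (215, 84).
Z = 84 is polonium.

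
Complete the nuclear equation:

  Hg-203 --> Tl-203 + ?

beta-minus particle

Conserve mass number: 203 = 203 + A, so A = 0.
Conserve atomic number: 80 = 81 + Z, so Z = -1.
A = 0 and Z = -1 is e⁻ — a beta-minus particle.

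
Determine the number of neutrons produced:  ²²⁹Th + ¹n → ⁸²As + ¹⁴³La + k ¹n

Conserve mass number: 230 = 82 + 143 + k, so k = 230 − 225 = 5.
Check atomic number: 90 = 33 + 57 + 0 = 90. ✓

5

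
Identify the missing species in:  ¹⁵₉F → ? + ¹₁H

O-14

Conserve mass number: 15 = A + 1, so A = 14.
Conserve atomic number: 9 = Z + 1, so Z = 8.
Z = 8 is oxygen, so the species is ¹⁴₈O.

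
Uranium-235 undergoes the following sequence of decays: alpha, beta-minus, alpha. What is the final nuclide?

Ac-227

Start: (A, Z) = (235, 92).
After α: (231, 90).
After β⁻: (231, 91).
After α: (227, 89).
Z = 89 is actinium.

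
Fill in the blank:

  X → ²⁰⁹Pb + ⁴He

Po-213

Conserve mass number: A = 209 + 4, so A = 213.
Conserve atomic number: Z = 82 + 2, so Z = 84.
Z = 84 is polonium, so the species is ²¹³Po.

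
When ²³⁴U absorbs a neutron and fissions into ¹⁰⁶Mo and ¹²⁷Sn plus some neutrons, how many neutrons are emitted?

Conserve mass number: 235 = 106 + 127 + k, so k = 235 − 233 = 2.
Check atomic number: 92 = 42 + 50 + 0 = 92. ✓

2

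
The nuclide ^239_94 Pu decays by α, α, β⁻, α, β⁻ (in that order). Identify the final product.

Start: (A, Z) = (239, 94).
After α: (235, 92).
After α: (231, 90).
After β⁻: (231, 91).
After α: (227, 89).
After β⁻: (227, 90).
Z = 90 is thorium.

Th-227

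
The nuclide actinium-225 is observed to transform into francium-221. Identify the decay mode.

alpha decay

ΔA = 221 − 225 = -4; ΔZ = 87 − 89 = -2.
A drops by 4 and Z drops by 2 — the signature of alpha emission.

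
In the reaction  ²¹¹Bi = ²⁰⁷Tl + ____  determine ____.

alpha particle

Conserve mass number: 211 = 207 + A, so A = 4.
Conserve atomic number: 83 = 81 + Z, so Z = 2.
A = 4 and Z = 2 is ⁴He — an alpha particle.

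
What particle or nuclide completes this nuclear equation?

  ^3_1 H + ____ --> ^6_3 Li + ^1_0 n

alpha particle

Conserve mass number: 3 + A = 6 + 1, so A = 4.
Conserve atomic number: 1 + Z = 3 + 0, so Z = 2.
A = 4 and Z = 2 is ^4_2 He — an alpha particle.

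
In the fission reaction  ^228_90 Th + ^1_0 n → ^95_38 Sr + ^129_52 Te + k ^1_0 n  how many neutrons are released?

5

Conserve mass number: 229 = 95 + 129 + k, so k = 229 − 224 = 5.
Check atomic number: 90 = 38 + 52 + 0 = 90. ✓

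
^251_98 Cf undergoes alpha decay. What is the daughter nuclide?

Alpha decay: mass number changes by -4, atomic number by -2.
A: 251 − 4 = 247; Z: 98 − 2 = 96.
Z = 96 is curium, so the daughter is ^247_96 Cm.

Cm-247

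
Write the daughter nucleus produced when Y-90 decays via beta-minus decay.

Zr-90

Beta-minus decay: mass number changes by +0, atomic number by +1.
A: 90 = 90; Z: 39 + 1 = 40.
Z = 40 is zirconium, so the daughter is Zr-90.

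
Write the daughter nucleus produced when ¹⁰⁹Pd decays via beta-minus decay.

Ag-109

Beta-minus decay: mass number changes by +0, atomic number by +1.
A: 109 = 109; Z: 46 + 1 = 47.
Z = 47 is silver, so the daughter is ¹⁰⁹Ag.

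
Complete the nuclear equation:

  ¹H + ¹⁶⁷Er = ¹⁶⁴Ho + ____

Conserve mass number: 1 + 167 = 164 + A, so A = 4.
Conserve atomic number: 1 + 68 = 67 + Z, so Z = 2.
A = 4 and Z = 2 is ⁴He — an alpha particle.

alpha particle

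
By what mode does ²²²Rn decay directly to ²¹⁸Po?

ΔA = 218 − 222 = -4; ΔZ = 84 − 86 = -2.
A drops by 4 and Z drops by 2 — the signature of alpha emission.

alpha decay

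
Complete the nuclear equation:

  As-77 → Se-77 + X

beta-minus particle

Conserve mass number: 77 = 77 + A, so A = 0.
Conserve atomic number: 33 = 34 + Z, so Z = -1.
A = 0 and Z = -1 is e⁻ — a beta-minus particle.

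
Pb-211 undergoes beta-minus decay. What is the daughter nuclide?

Beta-minus decay: mass number changes by +0, atomic number by +1.
A: 211 = 211; Z: 82 + 1 = 83.
Z = 83 is bismuth, so the daughter is Bi-211.

Bi-211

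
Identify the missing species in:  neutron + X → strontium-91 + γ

Conserve mass number: 1 + A = 91 + 0, so A = 90.
Conserve atomic number: 0 + Z = 38 + 0, so Z = 38.
Z = 38 is strontium, so the species is strontium-90.

Sr-90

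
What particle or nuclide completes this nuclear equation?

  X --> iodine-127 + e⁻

Te-127

Conserve mass number: A = 127 + 0, so A = 127.
Conserve atomic number: Z = 53 − 1, so Z = 52.
Z = 52 is tellurium, so the species is tellurium-127.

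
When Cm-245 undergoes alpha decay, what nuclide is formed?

Alpha decay: mass number changes by -4, atomic number by -2.
A: 245 − 4 = 241; Z: 96 − 2 = 94.
Z = 94 is plutonium, so the daughter is Pu-241.

Pu-241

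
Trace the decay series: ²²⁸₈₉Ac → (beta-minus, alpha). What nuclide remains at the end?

Ra-224

Start: (A, Z) = (228, 89).
After β⁻: (228, 90).
After α: (224, 88).
Z = 88 is radium.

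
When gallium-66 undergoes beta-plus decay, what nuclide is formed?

Zn-66

Beta-plus decay: mass number changes by +0, atomic number by -1.
A: 66 = 66; Z: 31 − 1 = 30.
Z = 30 is zinc, so the daughter is zinc-66.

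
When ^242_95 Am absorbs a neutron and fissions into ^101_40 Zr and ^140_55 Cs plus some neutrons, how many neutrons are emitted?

Conserve mass number: 243 = 101 + 140 + k, so k = 243 − 241 = 2.
Check atomic number: 95 = 40 + 55 + 0 = 95. ✓

2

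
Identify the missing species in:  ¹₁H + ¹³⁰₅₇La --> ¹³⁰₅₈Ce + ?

neutron

Conserve mass number: 1 + 130 = 130 + A, so A = 1.
Conserve atomic number: 1 + 57 = 58 + Z, so Z = 0.
A = 1 and Z = 0 is ¹₀n — a neutron.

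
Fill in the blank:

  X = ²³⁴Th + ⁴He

Conserve mass number: A = 234 + 4, so A = 238.
Conserve atomic number: Z = 90 + 2, so Z = 92.
Z = 92 is uranium, so the species is ²³⁸U.

U-238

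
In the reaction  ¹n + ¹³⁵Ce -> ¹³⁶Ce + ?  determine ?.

Conserve mass number: 1 + 135 = 136 + A, so A = 0.
Conserve atomic number: 0 + 58 = 58 + Z, so Z = 0.
A = 0 and Z = 0 is γ — a gamma ray.

gamma ray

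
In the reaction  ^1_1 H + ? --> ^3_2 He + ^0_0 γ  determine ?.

deuteron

Conserve mass number: 1 + A = 3 + 0, so A = 2.
Conserve atomic number: 1 + Z = 2 + 0, so Z = 1.
A = 2 and Z = 1 is ^2_1 H — a deuteron.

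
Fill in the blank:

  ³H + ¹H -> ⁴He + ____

Conserve mass number: 3 + 1 = 4 + A, so A = 0.
Conserve atomic number: 1 + 1 = 2 + Z, so Z = 0.
A = 0 and Z = 0 is γ — a gamma ray.

gamma ray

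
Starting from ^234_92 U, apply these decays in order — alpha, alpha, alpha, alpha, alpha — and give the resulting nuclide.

Start: (A, Z) = (234, 92).
After α: (230, 90).
After α: (226, 88).
After α: (222, 86).
After α: (218, 84).
After α: (214, 82).
Z = 82 is lead.

Pb-214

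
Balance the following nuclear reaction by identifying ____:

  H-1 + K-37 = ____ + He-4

Conserve mass number: 1 + 37 = A + 4, so A = 34.
Conserve atomic number: 1 + 19 = Z + 2, so Z = 18.
Z = 18 is argon, so the species is Ar-34.

Ar-34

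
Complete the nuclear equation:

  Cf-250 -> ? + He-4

Conserve mass number: 250 = A + 4, so A = 246.
Conserve atomic number: 98 = Z + 2, so Z = 96.
Z = 96 is curium, so the species is Cm-246.

Cm-246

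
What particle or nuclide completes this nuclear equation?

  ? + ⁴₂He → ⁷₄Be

He-3

Conserve mass number: A + 4 = 7, so A = 3.
Conserve atomic number: Z + 2 = 4, so Z = 2.
Z = 2 is helium, so the species is ³₂He.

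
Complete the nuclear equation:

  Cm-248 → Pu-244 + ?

alpha particle

Conserve mass number: 248 = 244 + A, so A = 4.
Conserve atomic number: 96 = 94 + Z, so Z = 2.
A = 4 and Z = 2 is He-4 — an alpha particle.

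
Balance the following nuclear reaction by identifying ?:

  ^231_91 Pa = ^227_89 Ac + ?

Conserve mass number: 231 = 227 + A, so A = 4.
Conserve atomic number: 91 = 89 + Z, so Z = 2.
A = 4 and Z = 2 is ^4_2 He — an alpha particle.

alpha particle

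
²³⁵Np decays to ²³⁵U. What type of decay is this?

ΔA = 235 − 235 = 0; ΔZ = 92 − 93 = -1.
A is unchanged and Z drops by 1 — a proton has become a neutron (β⁺ emission or electron capture).

beta-plus decay or electron capture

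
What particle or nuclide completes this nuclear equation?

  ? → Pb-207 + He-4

Po-211

Conserve mass number: A = 207 + 4, so A = 211.
Conserve atomic number: Z = 82 + 2, so Z = 84.
Z = 84 is polonium, so the species is Po-211.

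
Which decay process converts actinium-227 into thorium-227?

beta-minus decay

ΔA = 227 − 227 = 0; ΔZ = 90 − 89 = +1.
A is unchanged and Z rises by 1 — a neutron has become a proton (β⁻ decay).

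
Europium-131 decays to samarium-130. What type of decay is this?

proton emission

ΔA = 130 − 131 = -1; ΔZ = 62 − 63 = -1.
A drops by 1 and Z drops by 1 — a proton was emitted.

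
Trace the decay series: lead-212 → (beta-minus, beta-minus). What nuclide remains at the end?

Start: (A, Z) = (212, 82).
After β⁻: (212, 83).
After β⁻: (212, 84).
Z = 84 is polonium.

Po-212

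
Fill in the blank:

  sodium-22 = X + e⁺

Ne-22

Conserve mass number: 22 = A + 0, so A = 22.
Conserve atomic number: 11 = Z + 1, so Z = 10.
Z = 10 is neon, so the species is neon-22.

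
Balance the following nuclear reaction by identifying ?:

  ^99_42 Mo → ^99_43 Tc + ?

beta-minus particle

Conserve mass number: 99 = 99 + A, so A = 0.
Conserve atomic number: 42 = 43 + Z, so Z = -1.
A = 0 and Z = -1 is ^0_-1 e — a beta-minus particle.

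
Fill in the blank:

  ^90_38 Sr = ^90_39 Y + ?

beta-minus particle

Conserve mass number: 90 = 90 + A, so A = 0.
Conserve atomic number: 38 = 39 + Z, so Z = -1.
A = 0 and Z = -1 is ^0_-1 e — a beta-minus particle.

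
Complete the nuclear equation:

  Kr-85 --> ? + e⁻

Rb-85

Conserve mass number: 85 = A + 0, so A = 85.
Conserve atomic number: 36 = Z − 1, so Z = 37.
Z = 37 is rubidium, so the species is Rb-85.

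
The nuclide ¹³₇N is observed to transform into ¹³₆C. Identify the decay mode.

ΔA = 13 − 13 = 0; ΔZ = 6 − 7 = -1.
A is unchanged and Z drops by 1 — a proton has become a neutron (β⁺ emission or electron capture).

beta-plus decay or electron capture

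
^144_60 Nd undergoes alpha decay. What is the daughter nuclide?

Ce-140

Alpha decay: mass number changes by -4, atomic number by -2.
A: 144 − 4 = 140; Z: 60 − 2 = 58.
Z = 58 is cerium, so the daughter is ^140_58 Ce.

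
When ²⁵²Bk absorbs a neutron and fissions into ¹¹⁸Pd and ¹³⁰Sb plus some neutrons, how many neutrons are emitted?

Conserve mass number: 253 = 118 + 130 + k, so k = 253 − 248 = 5.
Check atomic number: 97 = 46 + 51 + 0 = 97. ✓

5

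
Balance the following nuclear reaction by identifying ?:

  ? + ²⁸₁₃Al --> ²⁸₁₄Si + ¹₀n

Conserve mass number: A + 28 = 28 + 1, so A = 1.
Conserve atomic number: Z + 13 = 14 + 0, so Z = 1.
A = 1 and Z = 1 is ¹₁H — a proton.

proton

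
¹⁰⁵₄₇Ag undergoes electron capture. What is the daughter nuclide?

Pd-105

Electron capture: mass number changes by +0, atomic number by -1.
A: 105 = 105; Z: 47 − 1 = 46.
Z = 46 is palladium, so the daughter is ¹⁰⁵₄₆Pd.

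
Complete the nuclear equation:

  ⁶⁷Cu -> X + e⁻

Conserve mass number: 67 = A + 0, so A = 67.
Conserve atomic number: 29 = Z − 1, so Z = 30.
Z = 30 is zinc, so the species is ⁶⁷Zn.

Zn-67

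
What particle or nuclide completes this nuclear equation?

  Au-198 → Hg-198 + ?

Conserve mass number: 198 = 198 + A, so A = 0.
Conserve atomic number: 79 = 80 + Z, so Z = -1.
A = 0 and Z = -1 is e⁻ — a beta-minus particle.

beta-minus particle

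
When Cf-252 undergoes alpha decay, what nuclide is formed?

Cm-248

Alpha decay: mass number changes by -4, atomic number by -2.
A: 252 − 4 = 248; Z: 98 − 2 = 96.
Z = 96 is curium, so the daughter is Cm-248.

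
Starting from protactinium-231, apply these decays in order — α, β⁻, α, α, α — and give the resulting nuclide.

Start: (A, Z) = (231, 91).
After α: (227, 89).
After β⁻: (227, 90).
After α: (223, 88).
After α: (219, 86).
After α: (215, 84).
Z = 84 is polonium.

Po-215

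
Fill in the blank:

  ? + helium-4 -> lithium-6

Conserve mass number: A + 4 = 6, so A = 2.
Conserve atomic number: Z + 2 = 3, so Z = 1.
A = 2 and Z = 1 is hydrogen-2 — a deuteron.

deuteron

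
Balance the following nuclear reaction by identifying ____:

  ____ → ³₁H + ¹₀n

H-4

Conserve mass number: A = 3 + 1, so A = 4.
Conserve atomic number: Z = 1 + 0, so Z = 1.
Z = 1 is hydrogen, so the species is ⁴₁H.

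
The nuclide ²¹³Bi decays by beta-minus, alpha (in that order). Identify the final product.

Start: (A, Z) = (213, 83).
After β⁻: (213, 84).
After α: (209, 82).
Z = 82 is lead.

Pb-209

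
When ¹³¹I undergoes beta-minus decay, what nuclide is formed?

Xe-131

Beta-minus decay: mass number changes by +0, atomic number by +1.
A: 131 = 131; Z: 53 + 1 = 54.
Z = 54 is xenon, so the daughter is ¹³¹Xe.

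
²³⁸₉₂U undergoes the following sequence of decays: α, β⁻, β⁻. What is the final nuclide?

Start: (A, Z) = (238, 92).
After α: (234, 90).
After β⁻: (234, 91).
After β⁻: (234, 92).
Z = 92 is uranium.

U-234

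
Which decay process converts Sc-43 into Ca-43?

ΔA = 43 − 43 = 0; ΔZ = 20 − 21 = -1.
A is unchanged and Z drops by 1 — a proton has become a neutron (β⁺ emission or electron capture).

beta-plus decay or electron capture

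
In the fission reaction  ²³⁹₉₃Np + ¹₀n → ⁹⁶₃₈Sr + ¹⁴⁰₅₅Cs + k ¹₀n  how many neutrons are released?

Conserve mass number: 240 = 96 + 140 + k, so k = 240 − 236 = 4.
Check atomic number: 93 = 38 + 55 + 0 = 93. ✓

4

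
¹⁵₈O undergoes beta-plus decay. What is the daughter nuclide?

Beta-plus decay: mass number changes by +0, atomic number by -1.
A: 15 = 15; Z: 8 − 1 = 7.
Z = 7 is nitrogen, so the daughter is ¹⁵₇N.

N-15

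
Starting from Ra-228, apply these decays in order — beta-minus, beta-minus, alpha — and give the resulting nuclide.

Ra-224

Start: (A, Z) = (228, 88).
After β⁻: (228, 89).
After β⁻: (228, 90).
After α: (224, 88).
Z = 88 is radium.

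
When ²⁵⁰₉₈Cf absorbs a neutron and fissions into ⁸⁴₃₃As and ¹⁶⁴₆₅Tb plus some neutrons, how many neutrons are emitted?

3

Conserve mass number: 251 = 84 + 164 + k, so k = 251 − 248 = 3.
Check atomic number: 98 = 33 + 65 + 0 = 98. ✓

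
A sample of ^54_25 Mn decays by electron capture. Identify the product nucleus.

Electron capture: mass number changes by +0, atomic number by -1.
A: 54 = 54; Z: 25 − 1 = 24.
Z = 24 is chromium, so the daughter is ^54_24 Cr.

Cr-54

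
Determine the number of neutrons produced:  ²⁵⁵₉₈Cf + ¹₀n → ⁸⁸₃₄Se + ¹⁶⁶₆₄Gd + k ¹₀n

2

Conserve mass number: 256 = 88 + 166 + k, so k = 256 − 254 = 2.
Check atomic number: 98 = 34 + 64 + 0 = 98. ✓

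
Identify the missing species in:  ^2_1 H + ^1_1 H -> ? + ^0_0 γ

He-3

Conserve mass number: 2 + 1 = A + 0, so A = 3.
Conserve atomic number: 1 + 1 = Z + 0, so Z = 2.
Z = 2 is helium, so the species is ^3_2 He.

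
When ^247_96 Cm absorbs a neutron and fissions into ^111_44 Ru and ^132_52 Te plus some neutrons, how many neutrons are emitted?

5

Conserve mass number: 248 = 111 + 132 + k, so k = 248 − 243 = 5.
Check atomic number: 96 = 44 + 52 + 0 = 96. ✓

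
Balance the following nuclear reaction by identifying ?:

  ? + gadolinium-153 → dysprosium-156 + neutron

alpha particle

Conserve mass number: A + 153 = 156 + 1, so A = 4.
Conserve atomic number: Z + 64 = 66 + 0, so Z = 2.
A = 4 and Z = 2 is helium-4 — an alpha particle.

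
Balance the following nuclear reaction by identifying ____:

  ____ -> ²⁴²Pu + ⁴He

Conserve mass number: A = 242 + 4, so A = 246.
Conserve atomic number: Z = 94 + 2, so Z = 96.
Z = 96 is curium, so the species is ²⁴⁶Cm.

Cm-246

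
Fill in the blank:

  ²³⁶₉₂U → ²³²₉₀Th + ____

Conserve mass number: 236 = 232 + A, so A = 4.
Conserve atomic number: 92 = 90 + Z, so Z = 2.
A = 4 and Z = 2 is ⁴₂He — an alpha particle.

alpha particle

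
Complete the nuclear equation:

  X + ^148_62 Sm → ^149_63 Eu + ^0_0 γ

proton

Conserve mass number: A + 148 = 149 + 0, so A = 1.
Conserve atomic number: Z + 62 = 63 + 0, so Z = 1.
A = 1 and Z = 1 is ^1_1 H — a proton.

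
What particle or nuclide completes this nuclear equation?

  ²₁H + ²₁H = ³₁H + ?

Conserve mass number: 2 + 2 = 3 + A, so A = 1.
Conserve atomic number: 1 + 1 = 1 + Z, so Z = 1.
A = 1 and Z = 1 is ¹₁H — a proton.

proton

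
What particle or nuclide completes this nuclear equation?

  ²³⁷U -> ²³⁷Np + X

beta-minus particle

Conserve mass number: 237 = 237 + A, so A = 0.
Conserve atomic number: 92 = 93 + Z, so Z = -1.
A = 0 and Z = -1 is e⁻ — a beta-minus particle.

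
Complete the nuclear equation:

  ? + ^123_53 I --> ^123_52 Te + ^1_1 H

neutron

Conserve mass number: A + 123 = 123 + 1, so A = 1.
Conserve atomic number: Z + 53 = 52 + 1, so Z = 0.
A = 1 and Z = 0 is ^1_0 n — a neutron.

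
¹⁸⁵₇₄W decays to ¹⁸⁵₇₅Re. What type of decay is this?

ΔA = 185 − 185 = 0; ΔZ = 75 − 74 = +1.
A is unchanged and Z rises by 1 — a neutron has become a proton (β⁻ decay).

beta-minus decay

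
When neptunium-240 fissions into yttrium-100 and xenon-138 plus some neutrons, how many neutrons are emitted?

Conserve mass number: 240 = 100 + 138 + k, so k = 240 − 238 = 2.
Check atomic number: 93 = 39 + 54 + 0 = 93. ✓

2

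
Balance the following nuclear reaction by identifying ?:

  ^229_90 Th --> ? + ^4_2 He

Ra-225

Conserve mass number: 229 = A + 4, so A = 225.
Conserve atomic number: 90 = Z + 2, so Z = 88.
Z = 88 is radium, so the species is ^225_88 Ra.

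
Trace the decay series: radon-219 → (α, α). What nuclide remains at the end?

Pb-211

Start: (A, Z) = (219, 86).
After α: (215, 84).
After α: (211, 82).
Z = 82 is lead.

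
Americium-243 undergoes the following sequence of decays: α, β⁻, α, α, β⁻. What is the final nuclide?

Start: (A, Z) = (243, 95).
After α: (239, 93).
After β⁻: (239, 94).
After α: (235, 92).
After α: (231, 90).
After β⁻: (231, 91).
Z = 91 is protactinium.

Pa-231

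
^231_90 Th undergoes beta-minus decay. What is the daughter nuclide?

Beta-minus decay: mass number changes by +0, atomic number by +1.
A: 231 = 231; Z: 90 + 1 = 91.
Z = 91 is protactinium, so the daughter is ^231_91 Pa.

Pa-231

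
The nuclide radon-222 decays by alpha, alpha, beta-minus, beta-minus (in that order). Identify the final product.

Start: (A, Z) = (222, 86).
After α: (218, 84).
After α: (214, 82).
After β⁻: (214, 83).
After β⁻: (214, 84).
Z = 84 is polonium.

Po-214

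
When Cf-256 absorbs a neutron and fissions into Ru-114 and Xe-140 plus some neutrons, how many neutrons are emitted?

3

Conserve mass number: 257 = 114 + 140 + k, so k = 257 − 254 = 3.
Check atomic number: 98 = 44 + 54 + 0 = 98. ✓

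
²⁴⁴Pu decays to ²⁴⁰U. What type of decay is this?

ΔA = 240 − 244 = -4; ΔZ = 92 − 94 = -2.
A drops by 4 and Z drops by 2 — the signature of alpha emission.

alpha decay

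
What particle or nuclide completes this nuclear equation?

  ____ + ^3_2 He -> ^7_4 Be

alpha particle

Conserve mass number: A + 3 = 7, so A = 4.
Conserve atomic number: Z + 2 = 4, so Z = 2.
A = 4 and Z = 2 is ^4_2 He — an alpha particle.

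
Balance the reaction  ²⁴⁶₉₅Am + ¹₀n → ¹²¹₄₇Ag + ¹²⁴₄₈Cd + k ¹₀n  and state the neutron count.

Conserve mass number: 247 = 121 + 124 + k, so k = 247 − 245 = 2.
Check atomic number: 95 = 47 + 48 + 0 = 95. ✓

2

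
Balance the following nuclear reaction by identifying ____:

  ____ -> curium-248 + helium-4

Conserve mass number: A = 248 + 4, so A = 252.
Conserve atomic number: Z = 96 + 2, so Z = 98.
Z = 98 is californium, so the species is californium-252.

Cf-252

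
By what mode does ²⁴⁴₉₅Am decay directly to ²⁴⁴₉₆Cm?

ΔA = 244 − 244 = 0; ΔZ = 96 − 95 = +1.
A is unchanged and Z rises by 1 — a neutron has become a proton (β⁻ decay).

beta-minus decay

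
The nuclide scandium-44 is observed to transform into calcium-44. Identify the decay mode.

ΔA = 44 − 44 = 0; ΔZ = 20 − 21 = -1.
A is unchanged and Z drops by 1 — a proton has become a neutron (β⁺ emission or electron capture).

beta-plus decay or electron capture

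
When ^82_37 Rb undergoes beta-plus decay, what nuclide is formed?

Beta-plus decay: mass number changes by +0, atomic number by -1.
A: 82 = 82; Z: 37 − 1 = 36.
Z = 36 is krypton, so the daughter is ^82_36 Kr.

Kr-82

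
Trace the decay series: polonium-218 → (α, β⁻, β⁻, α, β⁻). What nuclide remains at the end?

Bi-210

Start: (A, Z) = (218, 84).
After α: (214, 82).
After β⁻: (214, 83).
After β⁻: (214, 84).
After α: (210, 82).
After β⁻: (210, 83).
Z = 83 is bismuth.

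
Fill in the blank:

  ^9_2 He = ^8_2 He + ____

neutron

Conserve mass number: 9 = 8 + A, so A = 1.
Conserve atomic number: 2 = 2 + Z, so Z = 0.
A = 1 and Z = 0 is ^1_0 n — a neutron.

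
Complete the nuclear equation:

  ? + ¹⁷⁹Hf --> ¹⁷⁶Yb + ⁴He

Conserve mass number: A + 179 = 176 + 4, so A = 1.
Conserve atomic number: Z + 72 = 70 + 2, so Z = 0.
A = 1 and Z = 0 is ¹n — a neutron.

neutron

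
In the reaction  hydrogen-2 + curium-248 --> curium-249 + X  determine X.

proton

Conserve mass number: 2 + 248 = 249 + A, so A = 1.
Conserve atomic number: 1 + 96 = 96 + Z, so Z = 1.
A = 1 and Z = 1 is hydrogen-1 — a proton.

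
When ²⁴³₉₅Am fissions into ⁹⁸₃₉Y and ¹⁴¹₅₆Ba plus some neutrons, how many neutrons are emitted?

4

Conserve mass number: 243 = 98 + 141 + k, so k = 243 − 239 = 4.
Check atomic number: 95 = 39 + 56 + 0 = 95. ✓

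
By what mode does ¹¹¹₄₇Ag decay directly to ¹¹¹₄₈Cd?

beta-minus decay

ΔA = 111 − 111 = 0; ΔZ = 48 − 47 = +1.
A is unchanged and Z rises by 1 — a neutron has become a proton (β⁻ decay).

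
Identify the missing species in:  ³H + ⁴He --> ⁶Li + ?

Conserve mass number: 3 + 4 = 6 + A, so A = 1.
Conserve atomic number: 1 + 2 = 3 + Z, so Z = 0.
A = 1 and Z = 0 is ¹n — a neutron.

neutron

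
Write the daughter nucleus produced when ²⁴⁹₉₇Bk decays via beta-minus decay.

Beta-minus decay: mass number changes by +0, atomic number by +1.
A: 249 = 249; Z: 97 + 1 = 98.
Z = 98 is californium, so the daughter is ²⁴⁹₉₈Cf.

Cf-249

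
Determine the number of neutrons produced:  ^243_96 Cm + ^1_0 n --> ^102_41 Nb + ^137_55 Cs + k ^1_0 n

5

Conserve mass number: 244 = 102 + 137 + k, so k = 244 − 239 = 5.
Check atomic number: 96 = 41 + 55 + 0 = 96. ✓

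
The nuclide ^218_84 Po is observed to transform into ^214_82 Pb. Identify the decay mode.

alpha decay

ΔA = 214 − 218 = -4; ΔZ = 82 − 84 = -2.
A drops by 4 and Z drops by 2 — the signature of alpha emission.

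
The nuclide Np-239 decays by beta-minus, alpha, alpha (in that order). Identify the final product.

Th-231

Start: (A, Z) = (239, 93).
After β⁻: (239, 94).
After α: (235, 92).
After α: (231, 90).
Z = 90 is thorium.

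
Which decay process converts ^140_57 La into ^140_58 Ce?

ΔA = 140 − 140 = 0; ΔZ = 58 − 57 = +1.
A is unchanged and Z rises by 1 — a neutron has become a proton (β⁻ decay).

beta-minus decay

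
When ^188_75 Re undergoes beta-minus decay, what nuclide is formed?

Os-188

Beta-minus decay: mass number changes by +0, atomic number by +1.
A: 188 = 188; Z: 75 + 1 = 76.
Z = 76 is osmium, so the daughter is ^188_76 Os.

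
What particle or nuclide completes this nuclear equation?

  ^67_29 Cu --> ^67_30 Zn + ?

Conserve mass number: 67 = 67 + A, so A = 0.
Conserve atomic number: 29 = 30 + Z, so Z = -1.
A = 0 and Z = -1 is ^0_-1 e — a beta-minus particle.

beta-minus particle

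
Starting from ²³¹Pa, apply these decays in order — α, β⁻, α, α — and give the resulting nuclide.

Rn-219

Start: (A, Z) = (231, 91).
After α: (227, 89).
After β⁻: (227, 90).
After α: (223, 88).
After α: (219, 86).
Z = 86 is radon.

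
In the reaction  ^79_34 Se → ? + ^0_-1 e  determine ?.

Conserve mass number: 79 = A + 0, so A = 79.
Conserve atomic number: 34 = Z − 1, so Z = 35.
Z = 35 is bromine, so the species is ^79_35 Br.

Br-79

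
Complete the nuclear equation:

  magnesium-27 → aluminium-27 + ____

Conserve mass number: 27 = 27 + A, so A = 0.
Conserve atomic number: 12 = 13 + Z, so Z = -1.
A = 0 and Z = -1 is e⁻ — a beta-minus particle.

beta-minus particle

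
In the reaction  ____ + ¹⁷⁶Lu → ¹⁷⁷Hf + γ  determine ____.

Conserve mass number: A + 176 = 177 + 0, so A = 1.
Conserve atomic number: Z + 71 = 72 + 0, so Z = 1.
A = 1 and Z = 1 is ¹H — a proton.

proton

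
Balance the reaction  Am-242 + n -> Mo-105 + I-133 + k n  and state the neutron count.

5

Conserve mass number: 243 = 105 + 133 + k, so k = 243 − 238 = 5.
Check atomic number: 95 = 42 + 53 + 0 = 95. ✓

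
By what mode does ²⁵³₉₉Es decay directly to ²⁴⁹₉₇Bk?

ΔA = 249 − 253 = -4; ΔZ = 97 − 99 = -2.
A drops by 4 and Z drops by 2 — the signature of alpha emission.

alpha decay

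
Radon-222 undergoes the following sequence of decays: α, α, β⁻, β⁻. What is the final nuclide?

Start: (A, Z) = (222, 86).
After α: (218, 84).
After α: (214, 82).
After β⁻: (214, 83).
After β⁻: (214, 84).
Z = 84 is polonium.

Po-214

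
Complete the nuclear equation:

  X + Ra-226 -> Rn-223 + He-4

neutron

Conserve mass number: A + 226 = 223 + 4, so A = 1.
Conserve atomic number: Z + 88 = 86 + 2, so Z = 0.
A = 1 and Z = 0 is n — a neutron.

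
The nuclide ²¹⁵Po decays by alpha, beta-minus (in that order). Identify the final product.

Bi-211

Start: (A, Z) = (215, 84).
After α: (211, 82).
After β⁻: (211, 83).
Z = 83 is bismuth.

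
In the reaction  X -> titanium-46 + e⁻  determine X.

Sc-46

Conserve mass number: A = 46 + 0, so A = 46.
Conserve atomic number: Z = 22 − 1, so Z = 21.
Z = 21 is scandium, so the species is scandium-46.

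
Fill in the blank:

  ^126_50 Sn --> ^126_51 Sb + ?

Conserve mass number: 126 = 126 + A, so A = 0.
Conserve atomic number: 50 = 51 + Z, so Z = -1.
A = 0 and Z = -1 is ^0_-1 e — a beta-minus particle.

beta-minus particle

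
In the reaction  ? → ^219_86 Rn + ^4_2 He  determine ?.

Conserve mass number: A = 219 + 4, so A = 223.
Conserve atomic number: Z = 86 + 2, so Z = 88.
Z = 88 is radium, so the species is ^223_88 Ra.

Ra-223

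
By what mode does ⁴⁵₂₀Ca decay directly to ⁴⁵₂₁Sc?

beta-minus decay

ΔA = 45 − 45 = 0; ΔZ = 21 − 20 = +1.
A is unchanged and Z rises by 1 — a neutron has become a proton (β⁻ decay).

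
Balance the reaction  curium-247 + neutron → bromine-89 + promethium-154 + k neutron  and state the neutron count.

Conserve mass number: 248 = 89 + 154 + k, so k = 248 − 243 = 5.
Check atomic number: 96 = 35 + 61 + 0 = 96. ✓

5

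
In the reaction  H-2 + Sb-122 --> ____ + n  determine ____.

Te-123

Conserve mass number: 2 + 122 = A + 1, so A = 123.
Conserve atomic number: 1 + 51 = Z + 0, so Z = 52.
Z = 52 is tellurium, so the species is Te-123.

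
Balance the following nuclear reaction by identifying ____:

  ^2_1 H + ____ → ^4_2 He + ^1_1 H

He-3

Conserve mass number: 2 + A = 4 + 1, so A = 3.
Conserve atomic number: 1 + Z = 2 + 1, so Z = 2.
Z = 2 is helium, so the species is ^3_2 He.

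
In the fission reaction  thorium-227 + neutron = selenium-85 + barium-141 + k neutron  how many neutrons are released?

2

Conserve mass number: 228 = 85 + 141 + k, so k = 228 − 226 = 2.
Check atomic number: 90 = 34 + 56 + 0 = 90. ✓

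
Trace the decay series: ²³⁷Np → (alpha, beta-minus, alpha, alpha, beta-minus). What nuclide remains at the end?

Start: (A, Z) = (237, 93).
After α: (233, 91).
After β⁻: (233, 92).
After α: (229, 90).
After α: (225, 88).
After β⁻: (225, 89).
Z = 89 is actinium.

Ac-225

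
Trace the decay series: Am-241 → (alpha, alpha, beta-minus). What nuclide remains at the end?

U-233

Start: (A, Z) = (241, 95).
After α: (237, 93).
After α: (233, 91).
After β⁻: (233, 92).
Z = 92 is uranium.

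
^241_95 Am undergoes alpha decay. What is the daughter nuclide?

Np-237

Alpha decay: mass number changes by -4, atomic number by -2.
A: 241 − 4 = 237; Z: 95 − 2 = 93.
Z = 93 is neptunium, so the daughter is ^237_93 Np.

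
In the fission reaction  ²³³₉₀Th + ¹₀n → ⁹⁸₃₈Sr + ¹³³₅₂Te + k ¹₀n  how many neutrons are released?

Conserve mass number: 234 = 98 + 133 + k, so k = 234 − 231 = 3.
Check atomic number: 90 = 38 + 52 + 0 = 90. ✓

3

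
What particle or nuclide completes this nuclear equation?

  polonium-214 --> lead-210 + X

alpha particle

Conserve mass number: 214 = 210 + A, so A = 4.
Conserve atomic number: 84 = 82 + Z, so Z = 2.
A = 4 and Z = 2 is helium-4 — an alpha particle.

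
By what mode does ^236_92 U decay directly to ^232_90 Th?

ΔA = 232 − 236 = -4; ΔZ = 90 − 92 = -2.
A drops by 4 and Z drops by 2 — the signature of alpha emission.

alpha decay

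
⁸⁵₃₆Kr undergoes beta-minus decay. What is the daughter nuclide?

Beta-minus decay: mass number changes by +0, atomic number by +1.
A: 85 = 85; Z: 36 + 1 = 37.
Z = 37 is rubidium, so the daughter is ⁸⁵₃₇Rb.

Rb-85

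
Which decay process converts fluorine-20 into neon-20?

beta-minus decay

ΔA = 20 − 20 = 0; ΔZ = 10 − 9 = +1.
A is unchanged and Z rises by 1 — a neutron has become a proton (β⁻ decay).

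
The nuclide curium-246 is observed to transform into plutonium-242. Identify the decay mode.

ΔA = 242 − 246 = -4; ΔZ = 94 − 96 = -2.
A drops by 4 and Z drops by 2 — the signature of alpha emission.

alpha decay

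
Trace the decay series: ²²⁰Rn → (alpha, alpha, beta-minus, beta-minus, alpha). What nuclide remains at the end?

Pb-208

Start: (A, Z) = (220, 86).
After α: (216, 84).
After α: (212, 82).
After β⁻: (212, 83).
After β⁻: (212, 84).
After α: (208, 82).
Z = 82 is lead.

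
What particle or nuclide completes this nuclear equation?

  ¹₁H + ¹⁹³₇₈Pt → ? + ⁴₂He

Conserve mass number: 1 + 193 = A + 4, so A = 190.
Conserve atomic number: 1 + 78 = Z + 2, so Z = 77.
Z = 77 is iridium, so the species is ¹⁹⁰₇₇Ir.

Ir-190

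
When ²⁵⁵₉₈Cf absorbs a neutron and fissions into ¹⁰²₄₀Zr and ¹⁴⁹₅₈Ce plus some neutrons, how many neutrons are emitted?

Conserve mass number: 256 = 102 + 149 + k, so k = 256 − 251 = 5.
Check atomic number: 98 = 40 + 58 + 0 = 98. ✓

5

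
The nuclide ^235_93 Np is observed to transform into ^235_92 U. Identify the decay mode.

beta-plus decay or electron capture

ΔA = 235 − 235 = 0; ΔZ = 92 − 93 = -1.
A is unchanged and Z drops by 1 — a proton has become a neutron (β⁺ emission or electron capture).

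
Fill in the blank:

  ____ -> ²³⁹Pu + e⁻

Conserve mass number: A = 239 + 0, so A = 239.
Conserve atomic number: Z = 94 − 1, so Z = 93.
Z = 93 is neptunium, so the species is ²³⁹Np.

Np-239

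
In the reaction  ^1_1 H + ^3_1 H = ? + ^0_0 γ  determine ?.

He-4

Conserve mass number: 1 + 3 = A + 0, so A = 4.
Conserve atomic number: 1 + 1 = Z + 0, so Z = 2.
A = 4 and Z = 2 is ^4_2 He — an alpha particle.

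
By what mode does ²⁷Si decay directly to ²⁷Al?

beta-plus decay or electron capture

ΔA = 27 − 27 = 0; ΔZ = 13 − 14 = -1.
A is unchanged and Z drops by 1 — a proton has become a neutron (β⁺ emission or electron capture).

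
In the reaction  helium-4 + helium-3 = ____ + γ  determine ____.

Be-7

Conserve mass number: 4 + 3 = A + 0, so A = 7.
Conserve atomic number: 2 + 2 = Z + 0, so Z = 4.
Z = 4 is beryllium, so the species is beryllium-7.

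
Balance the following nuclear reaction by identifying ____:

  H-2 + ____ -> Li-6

Conserve mass number: 2 + A = 6, so A = 4.
Conserve atomic number: 1 + Z = 3, so Z = 2.
A = 4 and Z = 2 is He-4 — an alpha particle.

alpha particle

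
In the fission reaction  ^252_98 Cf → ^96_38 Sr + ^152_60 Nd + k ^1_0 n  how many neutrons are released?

4

Conserve mass number: 252 = 96 + 152 + k, so k = 252 − 248 = 4.
Check atomic number: 98 = 38 + 60 + 0 = 98. ✓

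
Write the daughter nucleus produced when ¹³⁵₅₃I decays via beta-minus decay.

Beta-minus decay: mass number changes by +0, atomic number by +1.
A: 135 = 135; Z: 53 + 1 = 54.
Z = 54 is xenon, so the daughter is ¹³⁵₅₄Xe.

Xe-135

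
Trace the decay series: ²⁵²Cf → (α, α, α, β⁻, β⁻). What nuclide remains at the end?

Start: (A, Z) = (252, 98).
After α: (248, 96).
After α: (244, 94).
After α: (240, 92).
After β⁻: (240, 93).
After β⁻: (240, 94).
Z = 94 is plutonium.

Pu-240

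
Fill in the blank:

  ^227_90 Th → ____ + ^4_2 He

Ra-223

Conserve mass number: 227 = A + 4, so A = 223.
Conserve atomic number: 90 = Z + 2, so Z = 88.
Z = 88 is radium, so the species is ^223_88 Ra.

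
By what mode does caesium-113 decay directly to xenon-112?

ΔA = 112 − 113 = -1; ΔZ = 54 − 55 = -1.
A drops by 1 and Z drops by 1 — a proton was emitted.

proton emission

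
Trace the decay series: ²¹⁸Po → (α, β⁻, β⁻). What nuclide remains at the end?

Po-214

Start: (A, Z) = (218, 84).
After α: (214, 82).
After β⁻: (214, 83).
After β⁻: (214, 84).
Z = 84 is polonium.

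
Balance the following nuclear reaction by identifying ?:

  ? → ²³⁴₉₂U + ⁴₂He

Pu-238

Conserve mass number: A = 234 + 4, so A = 238.
Conserve atomic number: Z = 92 + 2, so Z = 94.
Z = 94 is plutonium, so the species is ²³⁸₉₄Pu.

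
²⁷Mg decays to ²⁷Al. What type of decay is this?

beta-minus decay

ΔA = 27 − 27 = 0; ΔZ = 13 − 12 = +1.
A is unchanged and Z rises by 1 — a neutron has become a proton (β⁻ decay).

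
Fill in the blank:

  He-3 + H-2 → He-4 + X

proton

Conserve mass number: 3 + 2 = 4 + A, so A = 1.
Conserve atomic number: 2 + 1 = 2 + Z, so Z = 1.
A = 1 and Z = 1 is H-1 — a proton.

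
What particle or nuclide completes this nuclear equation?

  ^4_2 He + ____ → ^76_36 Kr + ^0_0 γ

Conserve mass number: 4 + A = 76 + 0, so A = 72.
Conserve atomic number: 2 + Z = 36 + 0, so Z = 34.
Z = 34 is selenium, so the species is ^72_34 Se.

Se-72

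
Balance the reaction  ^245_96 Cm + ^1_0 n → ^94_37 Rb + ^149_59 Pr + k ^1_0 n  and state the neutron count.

3

Conserve mass number: 246 = 94 + 149 + k, so k = 246 − 243 = 3.
Check atomic number: 96 = 37 + 59 + 0 = 96. ✓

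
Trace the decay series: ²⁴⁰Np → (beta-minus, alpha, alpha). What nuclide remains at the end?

Th-232

Start: (A, Z) = (240, 93).
After β⁻: (240, 94).
After α: (236, 92).
After α: (232, 90).
Z = 90 is thorium.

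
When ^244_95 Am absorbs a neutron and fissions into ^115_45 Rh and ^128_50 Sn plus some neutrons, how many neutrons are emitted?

Conserve mass number: 245 = 115 + 128 + k, so k = 245 − 243 = 2.
Check atomic number: 95 = 45 + 50 + 0 = 95. ✓

2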